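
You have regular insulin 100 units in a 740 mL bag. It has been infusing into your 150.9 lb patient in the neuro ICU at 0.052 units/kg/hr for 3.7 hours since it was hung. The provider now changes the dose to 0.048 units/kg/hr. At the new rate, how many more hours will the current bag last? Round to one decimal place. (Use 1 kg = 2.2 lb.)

Initial rate:
Weight = 150.9 lb ÷ 2.2 lb/kg = 68.59091 kg
Dose = 0.052 units/kg/hr × 68.59091 kg = 3.566727 units/hr
Concentration = 100 units ÷ 740 mL = 0.1351351 units/mL
Rate = 3.566727 units/hr ÷ 0.1351351 units/mL = 26.39378 mL/hr
Volume infused so far = 26.39378 mL/hr × 3.7 hr = 97.65699 mL
Volume remaining = 740 − 97.65699 = 642.343 mL
New rate:
Dose = 0.048 units/kg/hr × 68.59091 kg = 3.292364 units/hr
Rate = 3.292364 units/hr ÷ 0.1351351 units/mL = 24.36349 mL/hr
Time remaining = 642.343 mL ÷ 24.36349 mL/hr = 26.36498 hr

26.4 hours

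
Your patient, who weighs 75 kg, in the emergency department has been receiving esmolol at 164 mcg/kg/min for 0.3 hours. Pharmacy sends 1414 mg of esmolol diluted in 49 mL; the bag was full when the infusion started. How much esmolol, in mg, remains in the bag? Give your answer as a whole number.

Dose = 164 mcg/kg/min × 75 kg = 12300 mcg/min
12300 mcg/min × 60 min/hr = 738000 mcg/hr
Concentration = 1414 mg ÷ 49 mL = 28.85714 mg/mL = 28857.14 mcg/mL
Rate = 738000 mcg/hr ÷ 28857.14 mcg/mL = 25.57426 mL/hr
Volume infused = 25.57426 mL/hr × 0.3 hr = 7.672277 mL
Volume remaining = 49 − 7.672277 = 41.32772 mL
Drug remaining = 41.32772 mL × 28857.14 mcg/mL = 1192600 mcg = 1192.6 mg

1193 mg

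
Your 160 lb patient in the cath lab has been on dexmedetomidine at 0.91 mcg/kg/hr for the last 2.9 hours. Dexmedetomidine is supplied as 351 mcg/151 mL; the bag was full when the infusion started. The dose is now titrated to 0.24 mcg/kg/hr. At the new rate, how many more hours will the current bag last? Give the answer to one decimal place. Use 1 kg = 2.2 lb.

Initial rate:
Weight = 160 lb ÷ 2.2 lb/kg = 72.72727 kg
Dose = 0.91 mcg/kg/hr × 72.72727 kg = 66.18182 mcg/hr
Concentration = 351 mcg ÷ 151 mL = 2.324503 mcg/mL
Rate = 66.18182 mcg/hr ÷ 2.324503 mcg/mL = 28.47138 mL/hr
Volume infused so far = 28.47138 mL/hr × 2.9 hr = 82.567 mL
Volume remaining = 151 − 82.567 = 68.433 mL
New rate:
Dose = 0.24 mcg/kg/hr × 72.72727 kg = 17.45455 mcg/hr
Rate = 17.45455 mcg/hr ÷ 2.324503 mcg/mL = 7.508936 mL/hr
Time remaining = 68.433 mL ÷ 7.508936 mL/hr = 9.113542 hr

9.1 hours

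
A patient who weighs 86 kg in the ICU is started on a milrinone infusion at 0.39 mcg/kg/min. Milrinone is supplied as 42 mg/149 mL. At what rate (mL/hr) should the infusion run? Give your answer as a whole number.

Dose = 0.39 mcg/kg/min × 86 kg = 33.54 mcg/min
33.54 mcg/min × 60 min/hr = 2012.4 mcg/hr
Concentration = 42 mg ÷ 149 mL = 0.2818792 mg/mL = 281.8792 mcg/mL
Rate = 2012.4 mcg/hr ÷ 281.8792 mcg/mL = 7.139229 mL/hr

7 mL/hr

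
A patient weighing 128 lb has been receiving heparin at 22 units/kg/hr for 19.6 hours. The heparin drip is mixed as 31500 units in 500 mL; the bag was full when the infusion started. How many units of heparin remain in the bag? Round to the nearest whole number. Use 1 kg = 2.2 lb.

6412 units

Weight = 128 lb ÷ 2.2 lb/kg = 58.18182 kg
Dose = 22 units/kg/hr × 58.18182 kg = 1280 units/hr
Concentration = 31500 units ÷ 500 mL = 63 units/mL
Rate = 1280 units/hr ÷ 63 units/mL = 20.31746 mL/hr
Volume infused = 20.31746 mL/hr × 19.6 hr = 398.2222 mL
Volume remaining = 500 − 398.2222 = 101.7778 mL
Drug remaining = 101.7778 mL × 63 units/mL = 6412 units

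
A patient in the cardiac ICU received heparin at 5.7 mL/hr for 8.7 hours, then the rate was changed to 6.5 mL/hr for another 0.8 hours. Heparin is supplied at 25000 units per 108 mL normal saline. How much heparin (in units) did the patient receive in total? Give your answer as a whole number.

Concentration = 25000 units ÷ 108 mL = 231.4815 units/mL
Stage 1: 5.7 mL/hr × 8.7 hr = 49.59 mL → 49.59 mL × 231.4815 units/mL = 11479.17 units
Stage 2: 6.5 mL/hr × 0.8 hr = 5.2 mL → 5.2 mL × 231.4815 units/mL = 1203.704 units
Total = 11479.17 + 1203.704 = 12682.87 units

12683 units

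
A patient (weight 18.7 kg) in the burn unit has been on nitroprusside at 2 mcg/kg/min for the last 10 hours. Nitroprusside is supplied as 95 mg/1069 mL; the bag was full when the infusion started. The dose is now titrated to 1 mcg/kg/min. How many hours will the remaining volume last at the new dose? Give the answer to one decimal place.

64.7 hours

Initial rate:
Dose = 2 mcg/kg/min × 18.7 kg = 37.4 mcg/min
37.4 mcg/min × 60 min/hr = 2244 mcg/hr
Concentration = 95 mg ÷ 1069 mL = 0.0888681 mg/mL = 88.8681 mcg/mL
Rate = 2244 mcg/hr ÷ 88.8681 mcg/mL = 25.25091 mL/hr
Volume infused so far = 25.25091 mL/hr × 10 hr = 252.5091 mL
Volume remaining = 1069 − 252.5091 = 816.4909 mL
New rate:
Dose = 1 mcg/kg/min × 18.7 kg = 18.7 mcg/min
18.7 mcg/min × 60 min/hr = 1122 mcg/hr
Rate = 1122 mcg/hr ÷ 88.8681 mcg/mL = 12.62545 mL/hr
Time remaining = 816.4909 mL ÷ 12.62545 mL/hr = 64.67023 hr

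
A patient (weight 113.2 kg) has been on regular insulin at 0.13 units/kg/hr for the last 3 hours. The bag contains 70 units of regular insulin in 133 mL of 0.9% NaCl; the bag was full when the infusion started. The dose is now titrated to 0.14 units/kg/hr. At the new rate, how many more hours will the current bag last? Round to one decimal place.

1.6 hours

Initial rate:
Dose = 0.13 units/kg/hr × 113.2 kg = 14.716 units/hr
Concentration = 70 units ÷ 133 mL = 0.5263158 units/mL
Rate = 14.716 units/hr ÷ 0.5263158 units/mL = 27.9604 mL/hr
Volume infused so far = 27.9604 mL/hr × 3 hr = 83.8812 mL
Volume remaining = 133 − 83.8812 = 49.1188 mL
New rate:
Dose = 0.14 units/kg/hr × 113.2 kg = 15.848 units/hr
Rate = 15.848 units/hr ÷ 0.5263158 units/mL = 30.1112 mL/hr
Time remaining = 49.1188 mL ÷ 30.1112 mL/hr = 1.631247 hr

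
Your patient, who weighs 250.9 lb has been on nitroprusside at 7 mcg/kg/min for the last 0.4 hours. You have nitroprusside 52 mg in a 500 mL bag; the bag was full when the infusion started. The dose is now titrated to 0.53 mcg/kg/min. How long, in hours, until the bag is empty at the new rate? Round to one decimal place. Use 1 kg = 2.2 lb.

9.1 hours

Initial rate:
Weight = 250.9 lb ÷ 2.2 lb/kg = 114.0455 kg
Dose = 7 mcg/kg/min × 114.0455 kg = 798.3182 mcg/min
798.3182 mcg/min × 60 min/hr = 47899.09 mcg/hr
Concentration = 52 mg ÷ 500 mL = 0.104 mg/mL = 104 mcg/mL
Rate = 47899.09 mcg/hr ÷ 104 mcg/mL = 460.5682 mL/hr
Volume infused so far = 460.5682 mL/hr × 0.4 hr = 184.2273 mL
Volume remaining = 500 − 184.2273 = 315.7727 mL
New rate:
Dose = 0.53 mcg/kg/min × 114.0455 kg = 60.44409 mcg/min
60.44409 mcg/min × 60 min/hr = 3626.645 mcg/hr
Rate = 3626.645 mcg/hr ÷ 104 mcg/mL = 34.87159 mL/hr
Time remaining = 315.7727 mL ÷ 34.87159 mL/hr = 9.0553 hr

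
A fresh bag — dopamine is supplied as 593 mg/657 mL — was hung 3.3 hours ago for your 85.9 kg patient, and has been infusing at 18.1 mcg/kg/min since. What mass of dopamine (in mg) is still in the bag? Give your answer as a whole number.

Dose = 18.1 mcg/kg/min × 85.9 kg = 1554.79 mcg/min
1554.79 mcg/min × 60 min/hr = 93287.4 mcg/hr
Concentration = 593 mg ÷ 657 mL = 0.9025875 mg/mL = 902.5875 mcg/mL
Rate = 93287.4 mcg/hr ÷ 902.5875 mcg/mL = 103.3555 mL/hr
Volume infused = 103.3555 mL/hr × 3.3 hr = 341.0732 mL
Volume remaining = 657 − 341.0732 = 315.9268 mL
Drug remaining = 315.9268 mL × 902.5875 mcg/mL = 285151.6 mcg = 285.1516 mg

285 mg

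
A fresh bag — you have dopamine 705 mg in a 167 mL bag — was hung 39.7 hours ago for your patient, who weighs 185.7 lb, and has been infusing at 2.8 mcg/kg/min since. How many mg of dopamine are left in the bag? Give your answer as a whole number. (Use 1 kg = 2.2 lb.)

Weight = 185.7 lb ÷ 2.2 lb/kg = 84.40909 kg
Dose = 2.8 mcg/kg/min × 84.40909 kg = 236.3455 mcg/min
236.3455 mcg/min × 60 min/hr = 14180.73 mcg/hr
Concentration = 705 mg ÷ 167 mL = 4.221557 mg/mL = 4221.557 mcg/mL
Rate = 14180.73 mcg/hr ÷ 4221.557 mcg/mL = 3.359123 mL/hr
Volume infused = 3.359123 mL/hr × 39.7 hr = 133.3572 mL
Volume remaining = 167 − 133.3572 = 33.64283 mL
Drug remaining = 33.64283 mL × 4221.557 mcg/mL = 142025.1 mcg = 142.0251 mg

142 mg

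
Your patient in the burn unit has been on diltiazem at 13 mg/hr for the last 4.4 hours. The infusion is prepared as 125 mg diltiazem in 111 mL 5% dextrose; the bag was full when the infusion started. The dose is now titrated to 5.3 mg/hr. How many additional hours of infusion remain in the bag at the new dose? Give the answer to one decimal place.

Initial rate:
Concentration = 125 mg ÷ 111 mL = 1.126126 mg/mL
Rate = 13 mg/hr ÷ 1.126126 mg/mL = 11.544 mL/hr
Volume infused so far = 11.544 mL/hr × 4.4 hr = 50.7936 mL
Volume remaining = 111 − 50.7936 = 60.2064 mL
New rate:
Rate = 5.3 mg/hr ÷ 1.126126 mg/mL = 4.7064 mL/hr
Time remaining = 60.2064 mL ÷ 4.7064 mL/hr = 12.79245 hr

12.8 hours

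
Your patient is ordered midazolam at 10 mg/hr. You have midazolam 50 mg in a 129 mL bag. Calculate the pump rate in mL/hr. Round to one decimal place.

25.8 mL/hr

Concentration = 50 mg ÷ 129 mL = 0.3875969 mg/mL
Rate = 10 mg/hr ÷ 0.3875969 mg/mL = 25.8 mL/hr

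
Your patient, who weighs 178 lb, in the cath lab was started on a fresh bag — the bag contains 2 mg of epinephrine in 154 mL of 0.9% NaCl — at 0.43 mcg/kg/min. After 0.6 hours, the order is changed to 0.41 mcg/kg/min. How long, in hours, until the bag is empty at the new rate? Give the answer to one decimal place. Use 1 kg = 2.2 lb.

0.4 hours

Initial rate:
Weight = 178 lb ÷ 2.2 lb/kg = 80.90909 kg
Dose = 0.43 mcg/kg/min × 80.90909 kg = 34.79091 mcg/min
34.79091 mcg/min × 60 min/hr = 2087.455 mcg/hr
Concentration = 2 mg ÷ 154 mL = 0.01298701 mg/mL = 12.98701 mcg/mL
Rate = 2087.455 mcg/hr ÷ 12.98701 mcg/mL = 160.734 mL/hr
Volume infused so far = 160.734 mL/hr × 0.6 hr = 96.4404 mL
Volume remaining = 154 − 96.4404 = 57.5596 mL
New rate:
Dose = 0.41 mcg/kg/min × 80.90909 kg = 33.17273 mcg/min
33.17273 mcg/min × 60 min/hr = 1990.364 mcg/hr
Rate = 1990.364 mcg/hr ÷ 12.98701 mcg/mL = 153.258 mL/hr
Time remaining = 57.5596 mL ÷ 153.258 mL/hr = 0.3755732 hr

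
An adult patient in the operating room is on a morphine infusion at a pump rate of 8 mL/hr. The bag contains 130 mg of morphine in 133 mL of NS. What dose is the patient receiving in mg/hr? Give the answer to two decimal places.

Concentration = 130 mg ÷ 133 mL = 0.9774436 mg/mL
Drug rate = 8 mL/hr × 0.9774436 mg/mL = 7.819549 mg/hr

7.82 mg/hr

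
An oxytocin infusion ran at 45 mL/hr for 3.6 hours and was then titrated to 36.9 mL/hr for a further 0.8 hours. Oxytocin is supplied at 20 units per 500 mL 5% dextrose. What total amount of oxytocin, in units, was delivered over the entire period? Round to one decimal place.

Concentration = 20 units ÷ 500 mL = 0.04 units/mL
Stage 1: 45 mL/hr × 3.6 hr = 162 mL → 162 mL × 0.04 units/mL = 6.48 units
Stage 2: 36.9 mL/hr × 0.8 hr = 29.52 mL → 29.52 mL × 0.04 units/mL = 1.1808 units
Total = 6.48 + 1.1808 = 7.6608 units

7.7 units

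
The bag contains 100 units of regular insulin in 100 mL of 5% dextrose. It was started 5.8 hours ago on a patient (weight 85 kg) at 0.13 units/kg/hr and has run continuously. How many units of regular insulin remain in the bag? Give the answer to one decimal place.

35.9 units

Dose = 0.13 units/kg/hr × 85 kg = 11.05 units/hr
Concentration = 100 units ÷ 100 mL = 1 units/mL
Rate = 11.05 units/hr ÷ 1 units/mL = 11.05 mL/hr
Volume infused = 11.05 mL/hr × 5.8 hr = 64.09 mL
Volume remaining = 100 − 64.09 = 35.91 mL
Drug remaining = 35.91 mL × 1 units/mL = 35.91 units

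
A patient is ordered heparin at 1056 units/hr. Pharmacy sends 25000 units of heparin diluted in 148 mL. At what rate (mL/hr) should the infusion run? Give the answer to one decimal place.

6.3 mL/hr

Concentration = 25000 units ÷ 148 mL = 168.9189 units/mL
Rate = 1056 units/hr ÷ 168.9189 units/mL = 6.25152 mL/hr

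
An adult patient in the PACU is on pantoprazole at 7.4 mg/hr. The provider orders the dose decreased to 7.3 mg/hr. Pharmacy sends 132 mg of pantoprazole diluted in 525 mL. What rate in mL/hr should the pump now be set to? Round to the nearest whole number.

29 mL/hr

Concentration = 132 mg ÷ 525 mL = 0.2514286 mg/mL
Rate = 7.3 mg/hr ÷ 0.2514286 mg/mL = 29.03409 mL/hr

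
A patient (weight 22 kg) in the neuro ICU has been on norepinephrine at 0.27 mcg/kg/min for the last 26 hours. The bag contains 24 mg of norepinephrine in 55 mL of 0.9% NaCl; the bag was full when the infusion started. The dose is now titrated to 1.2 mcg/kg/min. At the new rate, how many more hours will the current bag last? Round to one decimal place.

Initial rate:
Dose = 0.27 mcg/kg/min × 22 kg = 5.94 mcg/min
5.94 mcg/min × 60 min/hr = 356.4 mcg/hr
Concentration = 24 mg ÷ 55 mL = 0.4363636 mg/mL = 436.3636 mcg/mL
Rate = 356.4 mcg/hr ÷ 436.3636 mcg/mL = 0.81675 mL/hr
Volume infused so far = 0.81675 mL/hr × 26 hr = 21.2355 mL
Volume remaining = 55 − 21.2355 = 33.7645 mL
New rate:
Dose = 1.2 mcg/kg/min × 22 kg = 26.4 mcg/min
26.4 mcg/min × 60 min/hr = 1584 mcg/hr
Rate = 1584 mcg/hr ÷ 436.3636 mcg/mL = 3.63 mL/hr
Time remaining = 33.7645 mL ÷ 3.63 mL/hr = 9.301515 hr

9.3 hours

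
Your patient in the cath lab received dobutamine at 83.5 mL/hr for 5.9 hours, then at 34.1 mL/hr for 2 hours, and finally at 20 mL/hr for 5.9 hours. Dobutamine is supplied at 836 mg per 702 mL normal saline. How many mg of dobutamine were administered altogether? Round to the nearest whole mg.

Concentration = 836 mg ÷ 702 mL = 1.190883 mg/mL
Stage 1: 83.5 mL/hr × 5.9 hr = 492.65 mL → 492.65 mL × 1.190883 mg/mL = 586.6886 mg
Stage 2: 34.1 mL/hr × 2 hr = 68.2 mL → 68.2 mL × 1.190883 mg/mL = 81.21823 mg
Stage 3: 20 mL/hr × 5.9 hr = 118 mL → 118 mL × 1.190883 mg/mL = 140.5242 mg
Total = 586.6886 + 81.21823 + 140.5242 = 808.4311 mg

808 mg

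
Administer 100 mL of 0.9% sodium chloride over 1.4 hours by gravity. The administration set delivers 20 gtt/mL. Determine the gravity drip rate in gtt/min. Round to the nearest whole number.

100 mL ÷ (1.4 hr × 60 = 84 min) = 1.190476 mL/min
1.190476 mL/min × 20 gtt/mL = 23.80952 gtt/min

24 gtt/min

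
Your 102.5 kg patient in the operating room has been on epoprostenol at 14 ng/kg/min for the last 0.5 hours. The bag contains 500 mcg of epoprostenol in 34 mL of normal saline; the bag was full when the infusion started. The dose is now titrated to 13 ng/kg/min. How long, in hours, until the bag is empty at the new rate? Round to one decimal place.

5.7 hours

Initial rate:
Dose = 14 ng/kg/min × 102.5 kg = 1435 ng/min
1435 ng/min × 60 min/hr = 86100 ng/hr
Concentration = 500 mcg ÷ 34 mL = 14.70588 mcg/mL = 14705.88 ng/mL
Rate = 86100 ng/hr ÷ 14705.88 ng/mL = 5.8548 mL/hr
Volume infused so far = 5.8548 mL/hr × 0.5 hr = 2.9274 mL
Volume remaining = 34 − 2.9274 = 31.0726 mL
New rate:
Dose = 13 ng/kg/min × 102.5 kg = 1332.5 ng/min
1332.5 ng/min × 60 min/hr = 79950 ng/hr
Rate = 79950 ng/hr ÷ 14705.88 ng/mL = 5.4366 mL/hr
Time remaining = 31.0726 mL ÷ 5.4366 mL/hr = 5.715447 hr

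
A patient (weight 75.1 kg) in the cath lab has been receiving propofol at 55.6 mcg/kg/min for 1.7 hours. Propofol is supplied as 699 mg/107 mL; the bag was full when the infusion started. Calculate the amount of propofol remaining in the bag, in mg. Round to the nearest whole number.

273 mg

Dose = 55.6 mcg/kg/min × 75.1 kg = 4175.56 mcg/min
4175.56 mcg/min × 60 min/hr = 250533.6 mcg/hr
Concentration = 699 mg ÷ 107 mL = 6.53271 mg/mL = 6532.71 mcg/mL
Rate = 250533.6 mcg/hr ÷ 6532.71 mcg/mL = 38.35064 mL/hr
Volume infused = 38.35064 mL/hr × 1.7 hr = 65.19608 mL
Volume remaining = 107 − 65.19608 = 41.80392 mL
Drug remaining = 41.80392 mL × 6532.71 mcg/mL = 273092.9 mcg = 273.0929 mg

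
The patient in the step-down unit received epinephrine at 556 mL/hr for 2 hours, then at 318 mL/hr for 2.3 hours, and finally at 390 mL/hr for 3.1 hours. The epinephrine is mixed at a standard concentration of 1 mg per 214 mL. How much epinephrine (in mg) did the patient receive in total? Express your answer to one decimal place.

14.3 mg

Concentration = 1 mg ÷ 214 mL = 0.004672897 mg/mL
Stage 1: 556 mL/hr × 2 hr = 1112 mL → 1112 mL × 0.004672897 mg/mL = 5.196262 mg
Stage 2: 318 mL/hr × 2.3 hr = 731.4 mL → 731.4 mL × 0.004672897 mg/mL = 3.417757 mg
Stage 3: 390 mL/hr × 3.1 hr = 1209 mL → 1209 mL × 0.004672897 mg/mL = 5.649533 mg
Total = 5.196262 + 3.417757 + 5.649533 = 14.26355 mg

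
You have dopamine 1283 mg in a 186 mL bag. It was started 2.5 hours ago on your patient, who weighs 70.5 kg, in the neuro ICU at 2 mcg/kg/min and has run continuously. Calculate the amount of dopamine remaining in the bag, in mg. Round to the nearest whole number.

Dose = 2 mcg/kg/min × 70.5 kg = 141 mcg/min
141 mcg/min × 60 min/hr = 8460 mcg/hr
Concentration = 1283 mg ÷ 186 mL = 6.897849 mg/mL = 6897.849 mcg/mL
Rate = 8460 mcg/hr ÷ 6897.849 mcg/mL = 1.226469 mL/hr
Volume infused = 1.226469 mL/hr × 2.5 hr = 3.066173 mL
Volume remaining = 186 − 3.066173 = 182.9338 mL
Drug remaining = 182.9338 mL × 6897.849 mcg/mL = 1261850 mcg = 1261.85 mg

1262 mg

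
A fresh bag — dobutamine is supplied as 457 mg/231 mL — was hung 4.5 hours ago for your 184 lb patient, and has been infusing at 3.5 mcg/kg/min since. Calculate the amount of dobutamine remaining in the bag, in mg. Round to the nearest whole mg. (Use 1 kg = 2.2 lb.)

Weight = 184 lb ÷ 2.2 lb/kg = 83.63636 kg
Dose = 3.5 mcg/kg/min × 83.63636 kg = 292.7273 mcg/min
292.7273 mcg/min × 60 min/hr = 17563.64 mcg/hr
Concentration = 457 mg ÷ 231 mL = 1.978355 mg/mL = 1978.355 mcg/mL
Rate = 17563.64 mcg/hr ÷ 1978.355 mcg/mL = 8.877899 mL/hr
Volume infused = 8.877899 mL/hr × 4.5 hr = 39.95055 mL
Volume remaining = 231 − 39.95055 = 191.0495 mL
Drug remaining = 191.0495 mL × 1978.355 mcg/mL = 377963.6 mcg = 377.9636 mg

378 mg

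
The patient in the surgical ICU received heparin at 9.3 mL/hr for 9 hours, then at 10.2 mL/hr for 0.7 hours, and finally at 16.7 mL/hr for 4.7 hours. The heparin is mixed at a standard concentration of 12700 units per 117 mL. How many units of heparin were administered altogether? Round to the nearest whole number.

Concentration = 12700 units ÷ 117 mL = 108.547 units/mL
Stage 1: 9.3 mL/hr × 9 hr = 83.7 mL → 83.7 mL × 108.547 units/mL = 9085.385 units
Stage 2: 10.2 mL/hr × 0.7 hr = 7.14 mL → 7.14 mL × 108.547 units/mL = 775.0256 units
Stage 3: 16.7 mL/hr × 4.7 hr = 78.49 mL → 78.49 mL × 108.547 units/mL = 8519.855 units
Total = 9085.385 + 775.0256 + 8519.855 = 18380.26 units

18380 units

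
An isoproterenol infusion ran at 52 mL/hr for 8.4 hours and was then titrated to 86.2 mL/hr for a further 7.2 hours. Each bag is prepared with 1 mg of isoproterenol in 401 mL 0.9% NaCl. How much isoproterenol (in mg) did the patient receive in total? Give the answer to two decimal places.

2.64 mg

Concentration = 1 mg ÷ 401 mL = 0.002493766 mg/mL
Stage 1: 52 mL/hr × 8.4 hr = 436.8 mL → 436.8 mL × 0.002493766 mg/mL = 1.089277 mg
Stage 2: 86.2 mL/hr × 7.2 hr = 620.64 mL → 620.64 mL × 0.002493766 mg/mL = 1.547731 mg
Total = 1.089277 + 1.547731 = 2.637007 mg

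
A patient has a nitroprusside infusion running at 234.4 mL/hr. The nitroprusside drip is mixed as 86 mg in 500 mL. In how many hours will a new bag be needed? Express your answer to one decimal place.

Duration = 500 mL ÷ 234.4 mL/hr = 2.133106 hr

2.1 hours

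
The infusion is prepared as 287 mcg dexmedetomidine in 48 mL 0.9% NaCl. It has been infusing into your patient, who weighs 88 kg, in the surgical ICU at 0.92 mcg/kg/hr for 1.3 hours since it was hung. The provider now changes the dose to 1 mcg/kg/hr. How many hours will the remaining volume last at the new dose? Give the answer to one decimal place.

2.1 hours

Initial rate:
Dose = 0.92 mcg/kg/hr × 88 kg = 80.96 mcg/hr
Concentration = 287 mcg ÷ 48 mL = 5.979167 mcg/mL
Rate = 80.96 mcg/hr ÷ 5.979167 mcg/mL = 13.54035 mL/hr
Volume infused so far = 13.54035 mL/hr × 1.3 hr = 17.60245 mL
Volume remaining = 48 − 17.60245 = 30.39755 mL
New rate:
Dose = 1 mcg/kg/hr × 88 kg = 88 mcg/hr
Rate = 88 mcg/hr ÷ 5.979167 mcg/mL = 14.71777 mL/hr
Time remaining = 30.39755 mL ÷ 14.71777 mL/hr = 2.065364 hr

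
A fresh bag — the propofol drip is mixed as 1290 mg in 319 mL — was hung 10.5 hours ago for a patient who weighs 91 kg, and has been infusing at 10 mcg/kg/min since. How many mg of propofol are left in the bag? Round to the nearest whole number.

Dose = 10 mcg/kg/min × 91 kg = 910 mcg/min
910 mcg/min × 60 min/hr = 54600 mcg/hr
Concentration = 1290 mg ÷ 319 mL = 4.043887 mg/mL = 4043.887 mcg/mL
Rate = 54600 mcg/hr ÷ 4043.887 mcg/mL = 13.50186 mL/hr
Volume infused = 13.50186 mL/hr × 10.5 hr = 141.7695 mL
Volume remaining = 319 − 141.7695 = 177.2305 mL
Drug remaining = 177.2305 mL × 4043.887 mcg/mL = 716700 mcg = 716.7 mg

717 mg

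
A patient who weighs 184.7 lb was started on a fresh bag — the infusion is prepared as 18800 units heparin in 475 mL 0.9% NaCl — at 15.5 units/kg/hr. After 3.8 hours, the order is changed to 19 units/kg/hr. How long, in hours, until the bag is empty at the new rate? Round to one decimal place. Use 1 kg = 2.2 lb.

Initial rate:
Weight = 184.7 lb ÷ 2.2 lb/kg = 83.95455 kg
Dose = 15.5 units/kg/hr × 83.95455 kg = 1301.295 units/hr
Concentration = 18800 units ÷ 475 mL = 39.57895 units/mL
Rate = 1301.295 units/hr ÷ 39.57895 units/mL = 32.87848 mL/hr
Volume infused so far = 32.87848 mL/hr × 3.8 hr = 124.9382 mL
Volume remaining = 475 − 124.9382 = 350.0618 mL
New rate:
Dose = 19 units/kg/hr × 83.95455 kg = 1595.136 units/hr
Rate = 1595.136 units/hr ÷ 39.57895 units/mL = 40.30265 mL/hr
Time remaining = 350.0618 mL ÷ 40.30265 mL/hr = 8.685826 hr

8.7 hours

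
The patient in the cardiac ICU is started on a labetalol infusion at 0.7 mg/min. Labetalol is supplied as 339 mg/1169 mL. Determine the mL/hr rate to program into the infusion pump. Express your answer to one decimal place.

0.7 mg/min × 60 min/hr = 42 mg/hr
Concentration = 339 mg ÷ 1169 mL = 0.2899914 mg/mL
Rate = 42 mg/hr ÷ 0.2899914 mg/mL = 144.8319 mL/hr

144.8 mL/hr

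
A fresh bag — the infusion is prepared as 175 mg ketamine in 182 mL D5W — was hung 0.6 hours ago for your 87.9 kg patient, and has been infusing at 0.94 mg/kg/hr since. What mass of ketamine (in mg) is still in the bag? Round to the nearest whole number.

125 mg

Dose = 0.94 mg/kg/hr × 87.9 kg = 82.626 mg/hr
Concentration = 175 mg ÷ 182 mL = 0.9615385 mg/mL
Rate = 82.626 mg/hr ÷ 0.9615385 mg/mL = 85.93104 mL/hr
Volume infused = 85.93104 mL/hr × 0.6 hr = 51.55862 mL
Volume remaining = 182 − 51.55862 = 130.4414 mL
Drug remaining = 130.4414 mL × 0.9615385 mg/mL = 125.4244 mg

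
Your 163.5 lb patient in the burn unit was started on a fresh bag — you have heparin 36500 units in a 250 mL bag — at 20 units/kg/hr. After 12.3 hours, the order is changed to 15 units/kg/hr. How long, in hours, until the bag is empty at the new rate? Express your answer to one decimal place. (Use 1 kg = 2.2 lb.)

Initial rate:
Weight = 163.5 lb ÷ 2.2 lb/kg = 74.31818 kg
Dose = 20 units/kg/hr × 74.31818 kg = 1486.364 units/hr
Concentration = 36500 units ÷ 250 mL = 146 units/mL
Rate = 1486.364 units/hr ÷ 146 units/mL = 10.18057 mL/hr
Volume infused so far = 10.18057 mL/hr × 12.3 hr = 125.221 mL
Volume remaining = 250 − 125.221 = 124.779 mL
New rate:
Dose = 15 units/kg/hr × 74.31818 kg = 1114.773 units/hr
Rate = 1114.773 units/hr ÷ 146 units/mL = 7.63543 mL/hr
Time remaining = 124.779 mL ÷ 7.63543 mL/hr = 16.3421 hr

16.3 hours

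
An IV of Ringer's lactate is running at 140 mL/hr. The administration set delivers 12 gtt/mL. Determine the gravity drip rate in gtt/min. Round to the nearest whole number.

28 gtt/min

140 mL/hr ÷ 60 min/hr = 2.333333 mL/min
2.333333 mL/min × 12 gtt/mL = 28 gtt/min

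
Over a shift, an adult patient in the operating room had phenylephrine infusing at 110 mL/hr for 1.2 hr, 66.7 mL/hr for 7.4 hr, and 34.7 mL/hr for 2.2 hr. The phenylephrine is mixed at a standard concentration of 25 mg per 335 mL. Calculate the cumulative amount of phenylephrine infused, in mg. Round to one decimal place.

52.4 mg

Concentration = 25 mg ÷ 335 mL = 0.07462687 mg/mL
Stage 1: 110 mL/hr × 1.2 hr = 132 mL → 132 mL × 0.07462687 mg/mL = 9.850746 mg
Stage 2: 66.7 mL/hr × 7.4 hr = 493.58 mL → 493.58 mL × 0.07462687 mg/mL = 36.83433 mg
Stage 3: 34.7 mL/hr × 2.2 hr = 76.34 mL → 76.34 mL × 0.07462687 mg/mL = 5.697015 mg
Total = 9.850746 + 36.83433 + 5.697015 = 52.38209 mg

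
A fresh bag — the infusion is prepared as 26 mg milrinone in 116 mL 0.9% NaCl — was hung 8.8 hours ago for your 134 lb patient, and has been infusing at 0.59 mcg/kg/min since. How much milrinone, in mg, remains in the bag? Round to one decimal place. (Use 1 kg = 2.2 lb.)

7.0 mg

Weight = 134 lb ÷ 2.2 lb/kg = 60.90909 kg
Dose = 0.59 mcg/kg/min × 60.90909 kg = 35.93636 mcg/min
35.93636 mcg/min × 60 min/hr = 2156.182 mcg/hr
Concentration = 26 mg ÷ 116 mL = 0.2241379 mg/mL = 224.1379 mcg/mL
Rate = 2156.182 mcg/hr ÷ 224.1379 mcg/mL = 9.619888 mL/hr
Volume infused = 9.619888 mL/hr × 8.8 hr = 84.65502 mL
Volume remaining = 116 − 84.65502 = 31.34498 mL
Drug remaining = 31.34498 mL × 224.1379 mcg/mL = 7025.6 mcg = 7.0256 mg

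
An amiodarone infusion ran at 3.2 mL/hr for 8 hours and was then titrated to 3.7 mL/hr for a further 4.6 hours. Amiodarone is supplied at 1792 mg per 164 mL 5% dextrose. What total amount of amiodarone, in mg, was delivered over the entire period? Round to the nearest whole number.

Concentration = 1792 mg ÷ 164 mL = 10.92683 mg/mL
Stage 1: 3.2 mL/hr × 8 hr = 25.6 mL → 25.6 mL × 10.92683 mg/mL = 279.7268 mg
Stage 2: 3.7 mL/hr × 4.6 hr = 17.02 mL → 17.02 mL × 10.92683 mg/mL = 185.9746 mg
Total = 279.7268 + 185.9746 = 465.7015 mg

466 mg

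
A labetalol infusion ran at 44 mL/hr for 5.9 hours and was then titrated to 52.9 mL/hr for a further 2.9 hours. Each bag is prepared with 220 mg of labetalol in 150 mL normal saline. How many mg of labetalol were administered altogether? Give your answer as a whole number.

606 mg

Concentration = 220 mg ÷ 150 mL = 1.466667 mg/mL
Stage 1: 44 mL/hr × 5.9 hr = 259.6 mL → 259.6 mL × 1.466667 mg/mL = 380.7467 mg
Stage 2: 52.9 mL/hr × 2.9 hr = 153.41 mL → 153.41 mL × 1.466667 mg/mL = 225.0013 mg
Total = 380.7467 + 225.0013 = 605.748 mg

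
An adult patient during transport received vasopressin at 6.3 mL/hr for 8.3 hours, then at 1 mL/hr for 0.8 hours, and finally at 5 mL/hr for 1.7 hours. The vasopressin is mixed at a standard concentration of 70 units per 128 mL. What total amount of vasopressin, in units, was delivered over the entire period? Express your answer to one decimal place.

33.7 units

Concentration = 70 units ÷ 128 mL = 0.546875 units/mL
Stage 1: 6.3 mL/hr × 8.3 hr = 52.29 mL → 52.29 mL × 0.546875 units/mL = 28.59609 units
Stage 2: 1 mL/hr × 0.8 hr = 0.8 mL → 0.8 mL × 0.546875 units/mL = 0.4375 units
Stage 3: 5 mL/hr × 1.7 hr = 8.5 mL → 8.5 mL × 0.546875 units/mL = 4.648438 units
Total = 28.59609 + 0.4375 + 4.648438 = 33.68203 units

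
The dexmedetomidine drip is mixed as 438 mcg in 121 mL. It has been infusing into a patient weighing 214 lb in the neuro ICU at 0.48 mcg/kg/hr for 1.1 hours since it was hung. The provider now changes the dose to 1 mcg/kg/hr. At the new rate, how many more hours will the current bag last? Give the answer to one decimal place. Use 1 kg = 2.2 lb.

4.0 hours

Initial rate:
Weight = 214 lb ÷ 2.2 lb/kg = 97.27273 kg
Dose = 0.48 mcg/kg/hr × 97.27273 kg = 46.69091 mcg/hr
Concentration = 438 mcg ÷ 121 mL = 3.619835 mcg/mL
Rate = 46.69091 mcg/hr ÷ 3.619835 mcg/mL = 12.89863 mL/hr
Volume infused so far = 12.89863 mL/hr × 1.1 hr = 14.18849 mL
Volume remaining = 121 − 14.18849 = 106.8115 mL
New rate:
Dose = 1 mcg/kg/hr × 97.27273 kg = 97.27273 mcg/hr
Rate = 97.27273 mcg/hr ÷ 3.619835 mcg/mL = 26.87215 mL/hr
Time remaining = 106.8115 mL ÷ 26.87215 mL/hr = 3.974804 hr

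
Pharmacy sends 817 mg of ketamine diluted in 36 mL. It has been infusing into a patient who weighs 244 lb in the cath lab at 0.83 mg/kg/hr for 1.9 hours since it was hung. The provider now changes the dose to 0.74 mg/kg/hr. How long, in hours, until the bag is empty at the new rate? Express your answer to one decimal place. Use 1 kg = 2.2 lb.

7.8 hours

Initial rate:
Weight = 244 lb ÷ 2.2 lb/kg = 110.9091 kg
Dose = 0.83 mg/kg/hr × 110.9091 kg = 92.05455 mg/hr
Concentration = 817 mg ÷ 36 mL = 22.69444 mg/mL
Rate = 92.05455 mg/hr ÷ 22.69444 mg/mL = 4.056259 mL/hr
Volume infused so far = 4.056259 mL/hr × 1.9 hr = 7.706892 mL
Volume remaining = 36 − 7.706892 = 28.29311 mL
New rate:
Dose = 0.74 mg/kg/hr × 110.9091 kg = 82.07273 mg/hr
Rate = 82.07273 mg/hr ÷ 22.69444 mg/mL = 3.616424 mL/hr
Time remaining = 28.29311 mL ÷ 3.616424 mL/hr = 7.823505 hr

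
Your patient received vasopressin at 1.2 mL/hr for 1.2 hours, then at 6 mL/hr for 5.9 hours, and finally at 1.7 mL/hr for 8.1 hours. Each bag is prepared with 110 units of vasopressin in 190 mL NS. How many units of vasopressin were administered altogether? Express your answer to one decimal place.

29.3 units

Concentration = 110 units ÷ 190 mL = 0.5789474 units/mL
Stage 1: 1.2 mL/hr × 1.2 hr = 1.44 mL → 1.44 mL × 0.5789474 units/mL = 0.8336842 units
Stage 2: 6 mL/hr × 5.9 hr = 35.4 mL → 35.4 mL × 0.5789474 units/mL = 20.49474 units
Stage 3: 1.7 mL/hr × 8.1 hr = 13.77 mL → 13.77 mL × 0.5789474 units/mL = 7.972105 units
Total = 0.8336842 + 20.49474 + 7.972105 = 29.30053 units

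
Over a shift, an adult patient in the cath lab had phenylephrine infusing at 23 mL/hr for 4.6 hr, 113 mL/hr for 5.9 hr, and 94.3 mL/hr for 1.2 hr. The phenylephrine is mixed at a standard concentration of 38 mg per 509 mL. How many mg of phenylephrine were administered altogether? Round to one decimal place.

66.1 mg

Concentration = 38 mg ÷ 509 mL = 0.07465619 mg/mL
Stage 1: 23 mL/hr × 4.6 hr = 105.8 mL → 105.8 mL × 0.07465619 mg/mL = 7.898625 mg
Stage 2: 113 mL/hr × 5.9 hr = 666.7 mL → 666.7 mL × 0.07465619 mg/mL = 49.77328 mg
Stage 3: 94.3 mL/hr × 1.2 hr = 113.16 mL → 113.16 mL × 0.07465619 mg/mL = 8.448094 mg
Total = 7.898625 + 49.77328 + 8.448094 = 66.12 mg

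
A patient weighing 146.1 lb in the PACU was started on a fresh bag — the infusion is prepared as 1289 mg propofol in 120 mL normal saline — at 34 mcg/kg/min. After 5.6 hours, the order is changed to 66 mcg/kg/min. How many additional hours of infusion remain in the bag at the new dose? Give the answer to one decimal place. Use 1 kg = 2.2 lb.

Initial rate:
Weight = 146.1 lb ÷ 2.2 lb/kg = 66.40909 kg
Dose = 34 mcg/kg/min × 66.40909 kg = 2257.909 mcg/min
2257.909 mcg/min × 60 min/hr = 135474.5 mcg/hr
Concentration = 1289 mg ÷ 120 mL = 10.74167 mg/mL = 10741.67 mcg/mL
Rate = 135474.5 mcg/hr ÷ 10741.67 mcg/mL = 12.61206 mL/hr
Volume infused so far = 12.61206 mL/hr × 5.6 hr = 70.62754 mL
Volume remaining = 120 − 70.62754 = 49.37246 mL
New rate:
Dose = 66 mcg/kg/min × 66.40909 kg = 4383 mcg/min
4383 mcg/min × 60 min/hr = 262980 mcg/hr
Rate = 262980 mcg/hr ÷ 10741.67 mcg/mL = 24.48223 mL/hr
Time remaining = 49.37246 mL ÷ 24.48223 mL/hr = 2.016665 hr

2.0 hours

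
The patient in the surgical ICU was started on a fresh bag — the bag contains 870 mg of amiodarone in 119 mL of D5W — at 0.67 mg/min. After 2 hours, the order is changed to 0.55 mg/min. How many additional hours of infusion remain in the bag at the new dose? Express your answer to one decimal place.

23.9 hours

Initial rate:
0.67 mg/min × 60 min/hr = 40.2 mg/hr
Concentration = 870 mg ÷ 119 mL = 7.310924 mg/mL
Rate = 40.2 mg/hr ÷ 7.310924 mg/mL = 5.498621 mL/hr
Volume infused so far = 5.498621 mL/hr × 2 hr = 10.99724 mL
Volume remaining = 119 − 10.99724 = 108.0028 mL
New rate:
0.55 mg/min × 60 min/hr = 33 mg/hr
Rate = 33 mg/hr ÷ 7.310924 mg/mL = 4.513793 mL/hr
Time remaining = 108.0028 mL ÷ 4.513793 mL/hr = 23.92727 hr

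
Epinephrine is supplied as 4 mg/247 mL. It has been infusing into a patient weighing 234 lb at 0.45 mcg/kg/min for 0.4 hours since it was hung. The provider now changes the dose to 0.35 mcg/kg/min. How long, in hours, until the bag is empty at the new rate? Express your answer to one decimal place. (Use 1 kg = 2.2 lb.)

1.3 hours

Initial rate:
Weight = 234 lb ÷ 2.2 lb/kg = 106.3636 kg
Dose = 0.45 mcg/kg/min × 106.3636 kg = 47.86364 mcg/min
47.86364 mcg/min × 60 min/hr = 2871.818 mcg/hr
Concentration = 4 mg ÷ 247 mL = 0.01619433 mg/mL = 16.19433 mcg/mL
Rate = 2871.818 mcg/hr ÷ 16.19433 mcg/mL = 177.3348 mL/hr
Volume infused so far = 177.3348 mL/hr × 0.4 hr = 70.93391 mL
Volume remaining = 247 − 70.93391 = 176.0661 mL
New rate:
Dose = 0.35 mcg/kg/min × 106.3636 kg = 37.22727 mcg/min
37.22727 mcg/min × 60 min/hr = 2233.636 mcg/hr
Rate = 2233.636 mcg/hr ÷ 16.19433 mcg/mL = 137.927 mL/hr
Time remaining = 176.0661 mL ÷ 137.927 mL/hr = 1.276516 hr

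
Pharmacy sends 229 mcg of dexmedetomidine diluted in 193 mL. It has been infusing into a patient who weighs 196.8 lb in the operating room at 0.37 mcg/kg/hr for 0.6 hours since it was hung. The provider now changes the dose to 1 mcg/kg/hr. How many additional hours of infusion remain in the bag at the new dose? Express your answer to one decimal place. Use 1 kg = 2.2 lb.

Initial rate:
Weight = 196.8 lb ÷ 2.2 lb/kg = 89.45455 kg
Dose = 0.37 mcg/kg/hr × 89.45455 kg = 33.09818 mcg/hr
Concentration = 229 mcg ÷ 193 mL = 1.186528 mcg/mL
Rate = 33.09818 mcg/hr ÷ 1.186528 mcg/mL = 27.89497 mL/hr
Volume infused so far = 27.89497 mL/hr × 0.6 hr = 16.73698 mL
Volume remaining = 193 − 16.73698 = 176.263 mL
New rate:
Dose = 1 mcg/kg/hr × 89.45455 kg = 89.45455 mcg/hr
Rate = 89.45455 mcg/hr ÷ 1.186528 mcg/mL = 75.39182 mL/hr
Time remaining = 176.263 mL ÷ 75.39182 mL/hr = 2.337959 hr

2.3 hours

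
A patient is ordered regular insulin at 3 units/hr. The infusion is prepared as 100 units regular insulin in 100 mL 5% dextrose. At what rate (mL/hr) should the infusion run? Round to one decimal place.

3.0 mL/hr

Concentration = 100 units ÷ 100 mL = 1 units/mL
Rate = 3 units/hr ÷ 1 units/mL = 3 mL/hr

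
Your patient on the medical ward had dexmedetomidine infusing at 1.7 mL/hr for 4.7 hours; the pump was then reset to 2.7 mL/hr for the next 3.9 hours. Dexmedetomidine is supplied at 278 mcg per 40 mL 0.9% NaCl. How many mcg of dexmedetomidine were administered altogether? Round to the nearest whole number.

129 mcg

Concentration = 278 mcg ÷ 40 mL = 6.95 mcg/mL
Stage 1: 1.7 mL/hr × 4.7 hr = 7.99 mL → 7.99 mL × 6.95 mcg/mL = 55.5305 mcg
Stage 2: 2.7 mL/hr × 3.9 hr = 10.53 mL → 10.53 mL × 6.95 mcg/mL = 73.1835 mcg
Total = 55.5305 + 73.1835 = 128.714 mcg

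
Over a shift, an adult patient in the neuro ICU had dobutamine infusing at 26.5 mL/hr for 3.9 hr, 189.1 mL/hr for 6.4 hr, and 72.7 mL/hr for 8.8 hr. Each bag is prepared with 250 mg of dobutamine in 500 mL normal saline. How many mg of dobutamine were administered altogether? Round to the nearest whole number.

Concentration = 250 mg ÷ 500 mL = 0.5 mg/mL
Stage 1: 26.5 mL/hr × 3.9 hr = 103.35 mL → 103.35 mL × 0.5 mg/mL = 51.675 mg
Stage 2: 189.1 mL/hr × 6.4 hr = 1210.24 mL → 1210.24 mL × 0.5 mg/mL = 605.12 mg
Stage 3: 72.7 mL/hr × 8.8 hr = 639.76 mL → 639.76 mL × 0.5 mg/mL = 319.88 mg
Total = 51.675 + 605.12 + 319.88 = 976.675 mg

977 mg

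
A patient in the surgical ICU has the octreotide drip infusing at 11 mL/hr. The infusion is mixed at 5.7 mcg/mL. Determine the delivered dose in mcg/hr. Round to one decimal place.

Drug rate = 11 mL/hr × 5.7 mcg/mL = 62.7 mcg/hr

62.7 mcg/hr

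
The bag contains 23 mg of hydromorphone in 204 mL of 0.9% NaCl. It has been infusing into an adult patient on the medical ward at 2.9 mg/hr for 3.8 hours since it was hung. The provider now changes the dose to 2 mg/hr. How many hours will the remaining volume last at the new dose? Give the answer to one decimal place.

Initial rate:
Concentration = 23 mg ÷ 204 mL = 0.1127451 mg/mL
Rate = 2.9 mg/hr ÷ 0.1127451 mg/mL = 25.72174 mL/hr
Volume infused so far = 25.72174 mL/hr × 3.8 hr = 97.74261 mL
Volume remaining = 204 − 97.74261 = 106.2574 mL
New rate:
Rate = 2 mg/hr ÷ 0.1127451 mg/mL = 17.73913 mL/hr
Time remaining = 106.2574 mL ÷ 17.73913 mL/hr = 5.99 hr

6.0 hours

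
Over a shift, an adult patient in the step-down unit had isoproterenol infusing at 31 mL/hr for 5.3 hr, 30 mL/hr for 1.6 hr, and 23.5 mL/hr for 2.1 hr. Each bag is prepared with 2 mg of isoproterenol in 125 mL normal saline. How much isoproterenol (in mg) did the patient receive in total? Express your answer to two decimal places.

4.19 mg

Concentration = 2 mg ÷ 125 mL = 0.016 mg/mL
Stage 1: 31 mL/hr × 5.3 hr = 164.3 mL → 164.3 mL × 0.016 mg/mL = 2.6288 mg
Stage 2: 30 mL/hr × 1.6 hr = 48 mL → 48 mL × 0.016 mg/mL = 0.768 mg
Stage 3: 23.5 mL/hr × 2.1 hr = 49.35 mL → 49.35 mL × 0.016 mg/mL = 0.7896 mg
Total = 2.6288 + 0.768 + 0.7896 = 4.1864 mg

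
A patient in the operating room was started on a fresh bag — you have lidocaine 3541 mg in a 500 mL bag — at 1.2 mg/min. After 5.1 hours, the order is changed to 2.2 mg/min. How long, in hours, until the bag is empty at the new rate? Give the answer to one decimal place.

Initial rate:
1.2 mg/min × 60 min/hr = 72 mg/hr
Concentration = 3541 mg ÷ 500 mL = 7.082 mg/mL
Rate = 72 mg/hr ÷ 7.082 mg/mL = 10.16662 mL/hr
Volume infused so far = 10.16662 mL/hr × 5.1 hr = 51.84976 mL
Volume remaining = 500 − 51.84976 = 448.1502 mL
New rate:
2.2 mg/min × 60 min/hr = 132 mg/hr
Rate = 132 mg/hr ÷ 7.082 mg/mL = 18.6388 mL/hr
Time remaining = 448.1502 mL ÷ 18.6388 mL/hr = 24.04394 hr

24.0 hours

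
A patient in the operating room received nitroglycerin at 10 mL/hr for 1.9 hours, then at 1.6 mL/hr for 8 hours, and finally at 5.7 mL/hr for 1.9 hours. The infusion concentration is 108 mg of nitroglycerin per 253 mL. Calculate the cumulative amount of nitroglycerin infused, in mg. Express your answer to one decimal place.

18.2 mg

Concentration = 108 mg ÷ 253 mL = 0.4268775 mg/mL
Stage 1: 10 mL/hr × 1.9 hr = 19 mL → 19 mL × 0.4268775 mg/mL = 8.110672 mg
Stage 2: 1.6 mL/hr × 8 hr = 12.8 mL → 12.8 mL × 0.4268775 mg/mL = 5.464032 mg
Stage 3: 5.7 mL/hr × 1.9 hr = 10.83 mL → 10.83 mL × 0.4268775 mg/mL = 4.623083 mg
Total = 8.110672 + 5.464032 + 4.623083 = 18.19779 mg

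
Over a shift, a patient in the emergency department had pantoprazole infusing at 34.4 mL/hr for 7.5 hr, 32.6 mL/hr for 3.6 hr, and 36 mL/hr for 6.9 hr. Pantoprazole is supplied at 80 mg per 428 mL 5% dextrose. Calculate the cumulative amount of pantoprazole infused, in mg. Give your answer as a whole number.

Concentration = 80 mg ÷ 428 mL = 0.1869159 mg/mL
Stage 1: 34.4 mL/hr × 7.5 hr = 258 mL → 258 mL × 0.1869159 mg/mL = 48.2243 mg
Stage 2: 32.6 mL/hr × 3.6 hr = 117.36 mL → 117.36 mL × 0.1869159 mg/mL = 21.93645 mg
Stage 3: 36 mL/hr × 6.9 hr = 248.4 mL → 248.4 mL × 0.1869159 mg/mL = 46.42991 mg
Total = 48.2243 + 21.93645 + 46.42991 = 116.5907 mg

117 mg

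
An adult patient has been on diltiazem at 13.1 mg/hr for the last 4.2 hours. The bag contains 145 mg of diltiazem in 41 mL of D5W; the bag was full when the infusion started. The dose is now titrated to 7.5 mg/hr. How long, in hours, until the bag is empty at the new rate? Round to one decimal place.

12.0 hours

Initial rate:
Concentration = 145 mg ÷ 41 mL = 3.536585 mg/mL
Rate = 13.1 mg/hr ÷ 3.536585 mg/mL = 3.704138 mL/hr
Volume infused so far = 3.704138 mL/hr × 4.2 hr = 15.55738 mL
Volume remaining = 41 − 15.55738 = 25.44262 mL
New rate:
Rate = 7.5 mg/hr ÷ 3.536585 mg/mL = 2.12069 mL/hr
Time remaining = 25.44262 mL ÷ 2.12069 mL/hr = 11.99733 hr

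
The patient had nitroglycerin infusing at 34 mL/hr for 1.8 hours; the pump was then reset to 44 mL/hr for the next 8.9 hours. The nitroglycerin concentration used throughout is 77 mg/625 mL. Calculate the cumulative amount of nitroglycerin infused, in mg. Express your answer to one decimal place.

Concentration = 77 mg ÷ 625 mL = 0.1232 mg/mL
Stage 1: 34 mL/hr × 1.8 hr = 61.2 mL → 61.2 mL × 0.1232 mg/mL = 7.53984 mg
Stage 2: 44 mL/hr × 8.9 hr = 391.6 mL → 391.6 mL × 0.1232 mg/mL = 48.24512 mg
Total = 7.53984 + 48.24512 = 55.78496 mg

55.8 mg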